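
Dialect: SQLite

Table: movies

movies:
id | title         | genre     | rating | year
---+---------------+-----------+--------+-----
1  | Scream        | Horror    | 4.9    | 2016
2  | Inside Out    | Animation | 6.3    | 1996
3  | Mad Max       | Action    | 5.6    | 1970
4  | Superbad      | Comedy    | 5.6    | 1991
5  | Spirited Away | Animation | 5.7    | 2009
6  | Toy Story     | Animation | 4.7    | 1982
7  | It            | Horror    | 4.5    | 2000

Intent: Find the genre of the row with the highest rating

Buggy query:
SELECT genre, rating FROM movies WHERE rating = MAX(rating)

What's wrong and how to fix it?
Bug: MAX(rating) is an aggregate and cannot be used directly in WHERE

Fix: Use a subquery: WHERE rating = (SELECT MAX(rating) FROM movies)

Corrected query:
SELECT genre, rating FROM movies WHERE rating = (SELECT MAX(rating) FROM movies)

Result:
genre     | rating
----------+-------
Animation | 6.3   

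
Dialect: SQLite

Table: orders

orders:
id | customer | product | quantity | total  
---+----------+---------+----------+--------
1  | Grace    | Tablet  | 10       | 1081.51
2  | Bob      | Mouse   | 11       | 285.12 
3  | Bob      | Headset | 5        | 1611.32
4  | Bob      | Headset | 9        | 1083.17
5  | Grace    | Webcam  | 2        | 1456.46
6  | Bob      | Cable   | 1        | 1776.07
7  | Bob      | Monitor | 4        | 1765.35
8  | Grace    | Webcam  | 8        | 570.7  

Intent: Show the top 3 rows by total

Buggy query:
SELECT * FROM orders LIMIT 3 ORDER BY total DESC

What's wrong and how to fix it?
Bug: ORDER BY cannot follow LIMIT; LIMIT is the final clause

Fix: Sort with ORDER BY, then apply LIMIT

Corrected query:
SELECT * FROM orders ORDER BY total DESC LIMIT 3

Result:
id | customer | product | quantity | total  
---+----------+---------+----------+--------
6  | Bob      | Cable   | 1        | 1776.07
7  | Bob      | Monitor | 4        | 1765.35
3  | Bob      | Headset | 5        | 1611.32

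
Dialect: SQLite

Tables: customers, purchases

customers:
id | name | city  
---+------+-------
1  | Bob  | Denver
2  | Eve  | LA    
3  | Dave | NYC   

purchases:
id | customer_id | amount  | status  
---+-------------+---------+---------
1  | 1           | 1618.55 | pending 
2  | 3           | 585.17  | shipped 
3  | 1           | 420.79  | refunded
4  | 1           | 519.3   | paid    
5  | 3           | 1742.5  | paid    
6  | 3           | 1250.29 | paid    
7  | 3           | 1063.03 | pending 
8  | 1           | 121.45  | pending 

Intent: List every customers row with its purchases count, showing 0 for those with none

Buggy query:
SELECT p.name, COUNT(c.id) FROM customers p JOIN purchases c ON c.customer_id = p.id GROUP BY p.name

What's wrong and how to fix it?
Bug: INNER JOIN drops customers rows that have no matching purchases rows

Fix: Switch to LEFT JOIN to retain unmatched parent rows

Corrected query:
SELECT p.name, COUNT(c.id) FROM customers p LEFT JOIN purchases c ON c.customer_id = p.id GROUP BY p.name

Result:
name | COUNT(c.id)
-----+------------
Bob  | 4          
Dave | 4          
Eve  | 0          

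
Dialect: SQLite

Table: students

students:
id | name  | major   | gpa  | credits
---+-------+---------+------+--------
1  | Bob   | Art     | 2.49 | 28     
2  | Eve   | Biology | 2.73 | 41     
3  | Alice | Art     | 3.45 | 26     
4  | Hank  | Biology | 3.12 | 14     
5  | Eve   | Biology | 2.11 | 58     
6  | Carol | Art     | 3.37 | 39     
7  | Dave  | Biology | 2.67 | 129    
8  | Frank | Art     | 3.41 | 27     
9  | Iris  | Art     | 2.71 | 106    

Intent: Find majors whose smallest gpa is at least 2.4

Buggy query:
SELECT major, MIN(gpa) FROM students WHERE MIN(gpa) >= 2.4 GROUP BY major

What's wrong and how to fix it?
Bug: MIN() in WHERE is a misuse of aggregate

Fix: Replace WHERE with HAVING after the GROUP BY

Corrected query:
SELECT major, MIN(gpa) FROM students GROUP BY major HAVING MIN(gpa) >= 2.4

Result:
major | MIN(gpa)
------+---------
Art   | 2.49    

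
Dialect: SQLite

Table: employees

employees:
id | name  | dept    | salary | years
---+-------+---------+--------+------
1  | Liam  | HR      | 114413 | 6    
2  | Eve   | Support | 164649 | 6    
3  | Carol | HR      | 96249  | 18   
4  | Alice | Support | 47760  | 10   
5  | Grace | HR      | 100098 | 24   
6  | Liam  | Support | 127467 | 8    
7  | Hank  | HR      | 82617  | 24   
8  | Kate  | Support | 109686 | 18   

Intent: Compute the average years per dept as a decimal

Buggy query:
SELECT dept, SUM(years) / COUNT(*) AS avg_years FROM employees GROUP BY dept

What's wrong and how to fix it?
Bug: SUM(years) and COUNT(*) are both integers; the division truncates the fractional part

Fix: Multiply by 1.0 (or CAST to REAL) to force floating-point division

Corrected query:
SELECT dept, SUM(years) * 1.0 / COUNT(*) AS avg_years FROM employees GROUP BY dept

Result:
dept    | avg_years
--------+----------
HR      | 18       
Support | 10.5     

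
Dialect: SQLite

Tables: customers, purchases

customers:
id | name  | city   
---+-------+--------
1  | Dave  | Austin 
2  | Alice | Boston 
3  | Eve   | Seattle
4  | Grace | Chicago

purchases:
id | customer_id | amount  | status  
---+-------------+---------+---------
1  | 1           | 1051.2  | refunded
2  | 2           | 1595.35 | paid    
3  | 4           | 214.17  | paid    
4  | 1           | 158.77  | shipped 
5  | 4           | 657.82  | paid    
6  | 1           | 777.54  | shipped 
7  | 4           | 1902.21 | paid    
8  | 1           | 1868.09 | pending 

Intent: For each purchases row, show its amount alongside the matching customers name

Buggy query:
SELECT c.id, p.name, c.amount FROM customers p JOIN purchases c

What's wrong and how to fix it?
Bug: JOIN with no ON clause produces a cartesian product; every purchases row pairs with every customers row

Fix: Add ON c.customer_id = p.id to the JOIN

Corrected query:
SELECT c.id, p.name, c.amount FROM customers p JOIN purchases c ON c.customer_id = p.id

Result:
id | name  | amount 
---+-------+--------
1  | Dave  | 1051.2 
2  | Alice | 1595.35
3  | Grace | 214.17 
4  | Dave  | 158.77 
5  | Grace | 657.82 
6  | Dave  | 777.54 
7  | Grace | 1902.21
8  | Dave  | 1868.09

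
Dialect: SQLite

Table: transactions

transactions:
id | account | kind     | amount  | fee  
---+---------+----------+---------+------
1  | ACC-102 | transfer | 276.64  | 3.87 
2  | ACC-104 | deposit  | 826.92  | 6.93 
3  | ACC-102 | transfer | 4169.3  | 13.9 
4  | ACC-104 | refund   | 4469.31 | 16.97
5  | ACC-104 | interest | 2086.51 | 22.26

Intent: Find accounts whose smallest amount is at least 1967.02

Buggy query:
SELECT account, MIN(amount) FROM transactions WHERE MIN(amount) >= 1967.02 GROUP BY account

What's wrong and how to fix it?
Bug: Aggregates like MIN are computed per group after WHERE runs

Fix: Replace WHERE with HAVING after the GROUP BY

Corrected query:
SELECT account, MIN(amount) FROM transactions GROUP BY account HAVING MIN(amount) >= 1967.02

Result:
(no rows)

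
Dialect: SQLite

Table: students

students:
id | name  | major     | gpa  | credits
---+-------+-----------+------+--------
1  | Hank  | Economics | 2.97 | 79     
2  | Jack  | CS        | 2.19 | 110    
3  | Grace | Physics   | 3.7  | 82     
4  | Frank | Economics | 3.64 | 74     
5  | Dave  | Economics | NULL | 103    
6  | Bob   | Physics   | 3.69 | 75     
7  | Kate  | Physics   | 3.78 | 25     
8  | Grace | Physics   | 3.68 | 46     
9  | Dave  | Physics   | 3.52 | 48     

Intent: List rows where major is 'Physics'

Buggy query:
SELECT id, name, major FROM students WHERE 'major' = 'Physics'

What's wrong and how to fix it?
Bug: 'major' in single quotes is a string literal, not the column; the comparison is literal-vs-literal and never true

Fix: Remove the quotes around the column name (or use double quotes for an identifier)

Corrected query:
SELECT id, name, major FROM students WHERE major = 'Physics'

Result:
id | name  | major  
---+-------+--------
3  | Grace | Physics
6  | Bob   | Physics
7  | Kate  | Physics
8  | Grace | Physics
9  | Dave  | Physics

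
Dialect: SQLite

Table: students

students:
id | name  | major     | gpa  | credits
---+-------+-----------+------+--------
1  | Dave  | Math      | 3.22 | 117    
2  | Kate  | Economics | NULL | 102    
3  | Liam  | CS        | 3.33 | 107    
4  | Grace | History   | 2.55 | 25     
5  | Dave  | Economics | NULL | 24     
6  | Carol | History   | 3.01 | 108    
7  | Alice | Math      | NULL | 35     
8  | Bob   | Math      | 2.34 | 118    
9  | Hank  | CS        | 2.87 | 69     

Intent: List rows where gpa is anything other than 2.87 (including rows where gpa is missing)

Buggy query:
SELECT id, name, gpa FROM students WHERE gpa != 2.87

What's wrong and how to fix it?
Bug: 'gpa != 2.87' is unknown when gpa is NULL, so NULL rows are silently excluded

Fix: Add an explicit OR gpa IS NULL to include the missing-value rows

Corrected query:
SELECT id, name, gpa FROM students WHERE gpa != 2.87 OR gpa IS NULL

Result:
id | name  | gpa 
---+-------+-----
1  | Dave  | 3.22
2  | Kate  | NULL
3  | Liam  | 3.33
4  | Grace | 2.55
5  | Dave  | NULL
6  | Carol | 3.01
7  | Alice | NULL
8  | Bob   | 2.34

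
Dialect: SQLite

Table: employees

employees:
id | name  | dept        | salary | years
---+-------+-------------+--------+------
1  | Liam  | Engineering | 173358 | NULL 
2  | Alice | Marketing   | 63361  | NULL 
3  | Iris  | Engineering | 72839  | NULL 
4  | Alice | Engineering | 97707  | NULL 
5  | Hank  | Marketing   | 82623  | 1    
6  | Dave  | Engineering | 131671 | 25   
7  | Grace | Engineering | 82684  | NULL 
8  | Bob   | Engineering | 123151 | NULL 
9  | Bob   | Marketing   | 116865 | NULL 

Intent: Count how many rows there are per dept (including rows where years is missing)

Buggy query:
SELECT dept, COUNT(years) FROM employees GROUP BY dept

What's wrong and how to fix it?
Bug: COUNT(years) skips NULLs, so groups with missing years are undercounted

Fix: Use COUNT(*) to count all rows regardless of NULL

Corrected query:
SELECT dept, COUNT(*) FROM employees GROUP BY dept

Result:
dept        | COUNT(*)
------------+---------
Engineering | 6       
Marketing   | 3       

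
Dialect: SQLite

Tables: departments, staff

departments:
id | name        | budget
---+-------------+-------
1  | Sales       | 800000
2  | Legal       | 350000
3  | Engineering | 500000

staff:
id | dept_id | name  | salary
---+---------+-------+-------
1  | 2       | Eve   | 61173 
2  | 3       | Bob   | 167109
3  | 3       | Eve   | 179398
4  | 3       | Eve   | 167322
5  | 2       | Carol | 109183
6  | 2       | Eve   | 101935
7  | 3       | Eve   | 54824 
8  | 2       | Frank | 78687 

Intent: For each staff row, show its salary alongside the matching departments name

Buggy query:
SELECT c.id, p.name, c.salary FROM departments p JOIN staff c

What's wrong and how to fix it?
Bug: Missing join condition: each staff row is matched to all departments rows instead of just its own

Fix: Add ON c.dept_id = p.id to the JOIN

Corrected query:
SELECT c.id, p.name, c.salary FROM departments p JOIN staff c ON c.dept_id = p.id

Result:
id | name        | salary
---+-------------+-------
1  | Legal       | 61173 
2  | Engineering | 167109
3  | Engineering | 179398
4  | Engineering | 167322
5  | Legal       | 109183
6  | Legal       | 101935
7  | Engineering | 54824 
8  | Legal       | 78687 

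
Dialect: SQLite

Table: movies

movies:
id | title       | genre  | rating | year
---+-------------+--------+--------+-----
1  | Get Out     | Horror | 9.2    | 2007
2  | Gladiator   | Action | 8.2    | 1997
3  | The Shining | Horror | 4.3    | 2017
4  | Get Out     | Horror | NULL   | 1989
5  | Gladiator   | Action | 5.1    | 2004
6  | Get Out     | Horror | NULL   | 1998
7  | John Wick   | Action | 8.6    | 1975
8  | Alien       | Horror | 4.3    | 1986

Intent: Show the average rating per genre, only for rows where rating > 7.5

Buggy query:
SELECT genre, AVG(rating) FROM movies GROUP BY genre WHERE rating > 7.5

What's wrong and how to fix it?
Bug: WHERE cannot follow GROUP BY

Fix: Place WHERE between FROM and GROUP BY

Corrected query:
SELECT genre, AVG(rating) FROM movies WHERE rating > 7.5 GROUP BY genre

Result:
genre  | AVG(rating)
-------+------------
Action | 8.4        
Horror | 9.2        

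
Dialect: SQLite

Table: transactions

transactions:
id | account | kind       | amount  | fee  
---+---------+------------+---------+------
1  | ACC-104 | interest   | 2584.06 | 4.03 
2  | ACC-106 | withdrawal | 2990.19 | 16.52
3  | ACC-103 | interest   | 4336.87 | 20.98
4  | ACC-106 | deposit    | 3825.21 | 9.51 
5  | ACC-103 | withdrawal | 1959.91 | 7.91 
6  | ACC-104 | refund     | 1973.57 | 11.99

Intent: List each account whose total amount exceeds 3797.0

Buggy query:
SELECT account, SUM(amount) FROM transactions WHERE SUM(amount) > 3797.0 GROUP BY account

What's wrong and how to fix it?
Bug: Aggregate functions cannot appear in a WHERE clause

Fix: Move the aggregate condition to a HAVING clause

Corrected query:
SELECT account, SUM(amount) FROM transactions GROUP BY account HAVING SUM(amount) > 3797.0

Result:
account | SUM(amount)
--------+------------
ACC-103 | 6296.78    
ACC-104 | 4557.63    
ACC-106 | 6815.4     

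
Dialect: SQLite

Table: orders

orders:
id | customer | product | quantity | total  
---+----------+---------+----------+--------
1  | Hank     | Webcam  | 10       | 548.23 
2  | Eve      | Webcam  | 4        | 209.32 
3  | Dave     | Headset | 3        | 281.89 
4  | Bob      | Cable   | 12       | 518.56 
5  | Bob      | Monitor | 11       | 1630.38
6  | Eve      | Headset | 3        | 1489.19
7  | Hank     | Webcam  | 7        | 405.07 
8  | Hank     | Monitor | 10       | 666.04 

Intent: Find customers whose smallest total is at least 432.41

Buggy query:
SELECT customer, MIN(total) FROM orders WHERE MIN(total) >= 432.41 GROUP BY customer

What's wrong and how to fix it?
Bug: MIN() in WHERE is a misuse of aggregate

Fix: Use HAVING for the per-group MIN condition

Corrected query:
SELECT customer, MIN(total) FROM orders GROUP BY customer HAVING MIN(total) >= 432.41

Result:
customer | MIN(total)
---------+-----------
Bob      | 518.56    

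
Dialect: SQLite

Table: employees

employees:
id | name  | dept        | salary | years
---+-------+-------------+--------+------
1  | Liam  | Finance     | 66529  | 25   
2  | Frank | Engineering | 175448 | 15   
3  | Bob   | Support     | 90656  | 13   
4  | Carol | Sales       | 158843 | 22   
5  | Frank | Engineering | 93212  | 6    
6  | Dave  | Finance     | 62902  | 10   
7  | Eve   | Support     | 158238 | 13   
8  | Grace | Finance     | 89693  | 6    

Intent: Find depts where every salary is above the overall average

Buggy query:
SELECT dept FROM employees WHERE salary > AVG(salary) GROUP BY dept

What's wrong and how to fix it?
Bug: WHERE evaluates per row before aggregation, so AVG() is unavailable

Fix: Compute the overall average in a scalar subquery and compare each group's MIN against it in HAVING

Corrected query:
SELECT dept FROM employees GROUP BY dept HAVING MIN(salary) > (SELECT AVG(salary) FROM employees)

Result:
dept 
-----
Sales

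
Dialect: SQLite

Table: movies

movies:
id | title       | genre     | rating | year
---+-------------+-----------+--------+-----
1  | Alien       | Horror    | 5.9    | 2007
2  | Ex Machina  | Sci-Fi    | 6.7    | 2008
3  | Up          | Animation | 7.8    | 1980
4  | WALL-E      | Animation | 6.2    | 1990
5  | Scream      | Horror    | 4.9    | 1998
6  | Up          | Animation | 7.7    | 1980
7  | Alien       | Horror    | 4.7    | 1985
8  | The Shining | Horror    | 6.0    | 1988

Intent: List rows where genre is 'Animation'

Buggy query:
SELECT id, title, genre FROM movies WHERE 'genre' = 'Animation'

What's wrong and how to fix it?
Bug: Single quotes denote string literals in SQL; the column name is being compared as a constant string

Fix: Remove the quotes around the column name (or use double quotes for an identifier)

Corrected query:
SELECT id, title, genre FROM movies WHERE genre = 'Animation'

Result:
id | title  | genre    
---+--------+----------
3  | Up     | Animation
4  | WALL-E | Animation
6  | Up     | Animation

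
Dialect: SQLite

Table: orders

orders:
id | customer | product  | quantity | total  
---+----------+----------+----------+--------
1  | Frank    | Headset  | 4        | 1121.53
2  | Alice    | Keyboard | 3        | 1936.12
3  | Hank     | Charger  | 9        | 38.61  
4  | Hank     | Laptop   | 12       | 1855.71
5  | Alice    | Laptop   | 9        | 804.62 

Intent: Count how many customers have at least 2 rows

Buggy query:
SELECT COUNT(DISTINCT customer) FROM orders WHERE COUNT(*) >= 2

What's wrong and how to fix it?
Bug: WHERE filters individual rows, not groups, so a group-level COUNT is invalid there

Fix: Use a subquery that GROUPs and filters with HAVING, then count its rows

Corrected query:
SELECT COUNT(*) FROM (SELECT customer FROM orders GROUP BY customer HAVING COUNT(*) >= 2)

Result:
COUNT(*)
--------
2       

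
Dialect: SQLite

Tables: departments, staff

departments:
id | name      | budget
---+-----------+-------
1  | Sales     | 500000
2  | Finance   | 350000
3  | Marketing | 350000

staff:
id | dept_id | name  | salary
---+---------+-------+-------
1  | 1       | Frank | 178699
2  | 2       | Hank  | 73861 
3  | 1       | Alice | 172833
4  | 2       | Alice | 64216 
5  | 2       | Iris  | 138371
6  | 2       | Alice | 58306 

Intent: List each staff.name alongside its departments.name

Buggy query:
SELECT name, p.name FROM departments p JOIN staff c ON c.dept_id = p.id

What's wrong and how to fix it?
Bug: Both tables have a 'name' column; the unqualified reference is ambiguous

Fix: Prefix ambiguous columns with the table alias

Corrected query:
SELECT c.name, p.name FROM departments p JOIN staff c ON c.dept_id = p.id

Result:
name  | name   
------+--------
Frank | Sales  
Hank  | Finance
Alice | Sales  
Alice | Finance
Iris  | Finance
Alice | Finance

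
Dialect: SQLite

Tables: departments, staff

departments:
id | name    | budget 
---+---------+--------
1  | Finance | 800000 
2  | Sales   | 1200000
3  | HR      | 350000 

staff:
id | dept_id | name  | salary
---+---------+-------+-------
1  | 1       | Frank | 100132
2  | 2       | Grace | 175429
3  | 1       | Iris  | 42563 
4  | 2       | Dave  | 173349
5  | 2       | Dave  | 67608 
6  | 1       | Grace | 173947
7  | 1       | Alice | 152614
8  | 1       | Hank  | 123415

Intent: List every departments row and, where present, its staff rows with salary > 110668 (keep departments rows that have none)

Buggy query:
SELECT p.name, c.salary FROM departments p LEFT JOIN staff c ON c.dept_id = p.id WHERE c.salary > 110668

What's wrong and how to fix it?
Bug: A WHERE condition on the right-hand table after LEFT JOIN drops unmatched parents

Fix: Move the right-table condition into the ON clause so unmatched parents are kept

Corrected query:
SELECT p.name, c.salary FROM departments p LEFT JOIN staff c ON c.dept_id = p.id AND c.salary > 110668

Result:
name    | salary
--------+-------
Finance | 123415
Finance | 152614
Finance | 173947
Sales   | 173349
Sales   | 175429
HR      | NULL  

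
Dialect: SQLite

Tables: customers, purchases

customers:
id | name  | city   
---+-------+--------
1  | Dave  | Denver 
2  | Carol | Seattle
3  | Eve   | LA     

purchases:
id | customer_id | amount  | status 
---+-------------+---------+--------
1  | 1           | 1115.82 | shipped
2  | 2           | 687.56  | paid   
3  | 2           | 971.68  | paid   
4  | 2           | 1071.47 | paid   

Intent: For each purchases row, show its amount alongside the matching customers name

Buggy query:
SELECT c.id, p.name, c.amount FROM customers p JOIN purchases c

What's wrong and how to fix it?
Bug: JOIN with no ON clause produces a cartesian product; every purchases row pairs with every customers row

Fix: Add ON c.customer_id = p.id to the JOIN

Corrected query:
SELECT c.id, p.name, c.amount FROM customers p JOIN purchases c ON c.customer_id = p.id

Result:
id | name  | amount 
---+-------+--------
1  | Dave  | 1115.82
2  | Carol | 687.56 
3  | Carol | 971.68 
4  | Carol | 1071.47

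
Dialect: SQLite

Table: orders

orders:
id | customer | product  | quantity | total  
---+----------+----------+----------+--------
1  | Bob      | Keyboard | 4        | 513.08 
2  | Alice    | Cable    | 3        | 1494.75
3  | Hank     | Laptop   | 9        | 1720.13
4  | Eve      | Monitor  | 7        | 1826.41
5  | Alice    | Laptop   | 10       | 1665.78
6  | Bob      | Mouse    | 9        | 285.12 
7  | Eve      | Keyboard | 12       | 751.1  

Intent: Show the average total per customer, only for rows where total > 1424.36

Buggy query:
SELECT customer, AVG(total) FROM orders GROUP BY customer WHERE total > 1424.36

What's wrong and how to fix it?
Bug: Row-level WHERE must come before GROUP BY in the clause order

Fix: Move the WHERE clause before GROUP BY

Corrected query:
SELECT customer, AVG(total) FROM orders WHERE total > 1424.36 GROUP BY customer

Result:
customer | AVG(total)
---------+-----------
Alice    | 1580.265  
Eve      | 1826.41   
Hank     | 1720.13   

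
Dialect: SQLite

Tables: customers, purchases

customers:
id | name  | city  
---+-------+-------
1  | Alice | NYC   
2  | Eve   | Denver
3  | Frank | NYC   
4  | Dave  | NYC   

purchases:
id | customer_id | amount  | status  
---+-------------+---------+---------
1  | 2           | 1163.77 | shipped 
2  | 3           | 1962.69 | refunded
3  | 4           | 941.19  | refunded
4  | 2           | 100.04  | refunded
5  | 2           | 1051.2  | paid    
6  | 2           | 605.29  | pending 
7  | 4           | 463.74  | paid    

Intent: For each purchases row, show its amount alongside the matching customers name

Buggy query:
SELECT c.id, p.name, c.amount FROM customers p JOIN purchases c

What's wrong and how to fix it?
Bug: Missing join condition: each purchases row is matched to all customers rows instead of just its own

Fix: Specify the join condition linking the foreign key to the parent id

Corrected query:
SELECT c.id, p.name, c.amount FROM customers p JOIN purchases c ON c.customer_id = p.id

Result:
id | name  | amount 
---+-------+--------
1  | Eve   | 1163.77
2  | Frank | 1962.69
3  | Dave  | 941.19 
4  | Eve   | 100.04 
5  | Eve   | 1051.2 
6  | Eve   | 605.29 
7  | Dave  | 463.74 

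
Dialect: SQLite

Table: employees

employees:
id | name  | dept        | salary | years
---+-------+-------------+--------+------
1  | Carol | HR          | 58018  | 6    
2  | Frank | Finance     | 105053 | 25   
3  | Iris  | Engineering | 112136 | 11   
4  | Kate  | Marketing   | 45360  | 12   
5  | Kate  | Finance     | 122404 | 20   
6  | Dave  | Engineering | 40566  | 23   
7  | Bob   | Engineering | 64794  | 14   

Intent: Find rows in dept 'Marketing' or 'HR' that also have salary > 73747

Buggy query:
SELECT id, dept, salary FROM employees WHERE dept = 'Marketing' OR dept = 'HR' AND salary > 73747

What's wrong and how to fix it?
Bug: AND binds tighter than OR, so this parses as dept = 'Marketing' OR (dept = 'HR' AND salary > 73747)

Fix: Group the OR with parentheses (or use IN), then AND the threshold

Corrected query:
SELECT id, dept, salary FROM employees WHERE (dept = 'Marketing' OR dept = 'HR') AND salary > 73747

Result:
(no rows)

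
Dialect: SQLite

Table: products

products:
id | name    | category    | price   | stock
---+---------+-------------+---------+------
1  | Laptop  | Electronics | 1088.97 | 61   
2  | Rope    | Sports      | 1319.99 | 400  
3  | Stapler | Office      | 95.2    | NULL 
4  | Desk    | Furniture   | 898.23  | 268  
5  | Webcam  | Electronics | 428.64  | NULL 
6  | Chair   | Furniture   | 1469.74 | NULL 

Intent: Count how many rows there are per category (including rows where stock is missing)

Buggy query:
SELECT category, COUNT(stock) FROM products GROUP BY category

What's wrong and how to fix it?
Bug: COUNT(column) counts non-NULL values only; rows with NULL stock aren't counted

Fix: Use COUNT(*) to count all rows regardless of NULL

Corrected query:
SELECT category, COUNT(*) FROM products GROUP BY category

Result:
category    | COUNT(*)
------------+---------
Electronics | 2       
Furniture   | 2       
Office      | 1       
Sports      | 1       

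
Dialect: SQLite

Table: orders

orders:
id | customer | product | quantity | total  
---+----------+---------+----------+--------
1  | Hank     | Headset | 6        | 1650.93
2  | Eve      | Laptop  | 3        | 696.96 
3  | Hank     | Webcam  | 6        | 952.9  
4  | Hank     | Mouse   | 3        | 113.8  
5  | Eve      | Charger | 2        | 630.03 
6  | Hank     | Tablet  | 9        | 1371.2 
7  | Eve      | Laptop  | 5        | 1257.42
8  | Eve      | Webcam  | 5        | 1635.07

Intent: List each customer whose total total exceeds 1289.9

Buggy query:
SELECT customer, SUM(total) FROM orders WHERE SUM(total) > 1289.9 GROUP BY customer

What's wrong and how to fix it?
Bug: WHERE runs before GROUP BY, so aggregates aren't available there

Fix: Move the aggregate condition to a HAVING clause

Corrected query:
SELECT customer, SUM(total) FROM orders GROUP BY customer HAVING SUM(total) > 1289.9

Result:
customer | SUM(total)
---------+-----------
Eve      | 4219.48   
Hank     | 4088.83   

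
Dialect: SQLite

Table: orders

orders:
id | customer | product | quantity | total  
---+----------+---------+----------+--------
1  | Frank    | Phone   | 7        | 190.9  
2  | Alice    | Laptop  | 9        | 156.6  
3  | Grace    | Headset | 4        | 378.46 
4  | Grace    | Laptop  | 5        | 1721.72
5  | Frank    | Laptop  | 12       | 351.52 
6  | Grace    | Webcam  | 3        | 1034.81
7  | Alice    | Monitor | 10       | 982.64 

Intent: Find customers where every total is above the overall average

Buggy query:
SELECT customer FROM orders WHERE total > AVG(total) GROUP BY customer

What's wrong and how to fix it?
Bug: WHERE evaluates per row before aggregation, so AVG() is unavailable

Fix: Use a subquery for AVG and a HAVING MIN(...) filter so the condition holds for every row in the group

Corrected query:
SELECT customer FROM orders GROUP BY customer HAVING MIN(total) > (SELECT AVG(total) FROM orders)

Result:
(no rows)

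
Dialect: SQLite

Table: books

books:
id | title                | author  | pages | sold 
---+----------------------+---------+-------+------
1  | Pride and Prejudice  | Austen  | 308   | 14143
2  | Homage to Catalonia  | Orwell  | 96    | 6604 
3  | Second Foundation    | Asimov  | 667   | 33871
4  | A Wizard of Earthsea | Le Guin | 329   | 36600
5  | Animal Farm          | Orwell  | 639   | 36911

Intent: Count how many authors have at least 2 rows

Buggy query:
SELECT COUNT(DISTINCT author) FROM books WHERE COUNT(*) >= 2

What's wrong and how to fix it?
Bug: WHERE filters individual rows, not groups, so a group-level COUNT is invalid there

Fix: Group first with HAVING COUNT(*) >= 2, then COUNT the resulting groups

Corrected query:
SELECT COUNT(*) FROM (SELECT author FROM books GROUP BY author HAVING COUNT(*) >= 2)

Result:
COUNT(*)
--------
1       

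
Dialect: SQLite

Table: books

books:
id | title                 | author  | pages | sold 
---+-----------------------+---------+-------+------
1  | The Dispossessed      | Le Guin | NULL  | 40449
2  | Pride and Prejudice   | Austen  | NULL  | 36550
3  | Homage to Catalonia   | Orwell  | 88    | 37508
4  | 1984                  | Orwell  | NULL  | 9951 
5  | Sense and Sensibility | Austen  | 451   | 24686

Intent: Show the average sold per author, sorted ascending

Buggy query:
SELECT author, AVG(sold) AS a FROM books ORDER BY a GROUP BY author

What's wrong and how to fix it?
Bug: ORDER BY appears before GROUP BY; SQL clause order requires GROUP BY first

Fix: Reorder: SELECT … FROM … GROUP BY … ORDER BY …

Corrected query:
SELECT author, AVG(sold) AS a FROM books GROUP BY author ORDER BY a

Result:
author  | a      
--------+--------
Orwell  | 23729.5
Austen  | 30618  
Le Guin | 40449  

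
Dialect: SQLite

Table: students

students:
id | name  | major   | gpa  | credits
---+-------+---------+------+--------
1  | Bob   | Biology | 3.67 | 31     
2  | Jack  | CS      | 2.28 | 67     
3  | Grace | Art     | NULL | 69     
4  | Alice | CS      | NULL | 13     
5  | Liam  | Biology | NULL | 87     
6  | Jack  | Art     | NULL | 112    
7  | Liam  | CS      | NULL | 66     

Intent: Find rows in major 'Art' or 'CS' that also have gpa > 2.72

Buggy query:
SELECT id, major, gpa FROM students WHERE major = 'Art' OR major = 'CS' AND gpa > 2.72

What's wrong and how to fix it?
Bug: AND binds tighter than OR, so this parses as major = 'Art' OR (major = 'CS' AND gpa > 2.72)

Fix: Group the OR with parentheses (or use IN), then AND the threshold

Corrected query:
SELECT id, major, gpa FROM students WHERE (major = 'Art' OR major = 'CS') AND gpa > 2.72

Result:
(no rows)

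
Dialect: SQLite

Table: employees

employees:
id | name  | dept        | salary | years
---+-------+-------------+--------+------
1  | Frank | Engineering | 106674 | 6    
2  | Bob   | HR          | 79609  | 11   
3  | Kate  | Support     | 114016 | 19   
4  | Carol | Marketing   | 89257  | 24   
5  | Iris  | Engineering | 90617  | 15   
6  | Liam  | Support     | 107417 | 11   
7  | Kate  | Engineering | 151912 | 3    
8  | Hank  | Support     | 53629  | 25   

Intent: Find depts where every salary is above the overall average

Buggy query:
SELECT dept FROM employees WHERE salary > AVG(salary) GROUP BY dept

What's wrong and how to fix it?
Bug: WHERE evaluates per row before aggregation, so AVG() is unavailable

Fix: Use a subquery for AVG and a HAVING MIN(...) filter so the condition holds for every row in the group

Corrected query:
SELECT dept FROM employees GROUP BY dept HAVING MIN(salary) > (SELECT AVG(salary) FROM employees)

Result:
(no rows)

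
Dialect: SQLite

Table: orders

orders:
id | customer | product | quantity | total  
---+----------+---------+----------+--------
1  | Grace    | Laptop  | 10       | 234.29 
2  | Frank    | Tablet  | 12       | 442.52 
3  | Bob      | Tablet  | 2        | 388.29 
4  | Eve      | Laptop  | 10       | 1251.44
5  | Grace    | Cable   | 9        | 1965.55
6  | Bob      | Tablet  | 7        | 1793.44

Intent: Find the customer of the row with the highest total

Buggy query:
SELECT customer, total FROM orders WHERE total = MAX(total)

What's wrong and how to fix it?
Bug: WHERE is evaluated per row; an aggregate over the whole table isn't defined there

Fix: Use a subquery: WHERE total = (SELECT MAX(total) FROM orders)

Corrected query:
SELECT customer, total FROM orders WHERE total = (SELECT MAX(total) FROM orders)

Result:
customer | total  
---------+--------
Grace    | 1965.55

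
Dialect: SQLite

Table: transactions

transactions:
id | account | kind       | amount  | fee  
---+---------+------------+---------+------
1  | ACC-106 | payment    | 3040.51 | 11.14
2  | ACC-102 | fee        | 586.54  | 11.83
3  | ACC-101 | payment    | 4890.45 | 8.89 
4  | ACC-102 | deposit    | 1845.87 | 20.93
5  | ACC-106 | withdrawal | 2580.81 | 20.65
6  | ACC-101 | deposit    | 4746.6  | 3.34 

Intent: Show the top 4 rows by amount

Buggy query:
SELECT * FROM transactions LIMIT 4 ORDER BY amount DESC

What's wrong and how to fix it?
Bug: LIMIT must come after ORDER BY

Fix: Swap the clauses: ORDER BY first, then LIMIT

Corrected query:
SELECT * FROM transactions ORDER BY amount DESC LIMIT 4

Result:
id | account | kind       | amount  | fee  
---+---------+------------+---------+------
3  | ACC-101 | payment    | 4890.45 | 8.89 
6  | ACC-101 | deposit    | 4746.6  | 3.34 
1  | ACC-106 | payment    | 3040.51 | 11.14
5  | ACC-106 | withdrawal | 2580.81 | 20.65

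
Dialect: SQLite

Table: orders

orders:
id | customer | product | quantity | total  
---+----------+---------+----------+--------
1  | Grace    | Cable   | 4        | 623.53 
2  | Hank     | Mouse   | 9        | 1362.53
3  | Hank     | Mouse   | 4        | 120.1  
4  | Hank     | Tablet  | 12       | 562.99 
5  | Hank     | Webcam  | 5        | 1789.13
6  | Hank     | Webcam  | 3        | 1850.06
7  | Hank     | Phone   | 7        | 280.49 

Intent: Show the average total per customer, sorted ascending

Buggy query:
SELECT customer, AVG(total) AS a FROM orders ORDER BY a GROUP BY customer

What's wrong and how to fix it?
Bug: GROUP BY must precede ORDER BY

Fix: Move ORDER BY to the end, after GROUP BY

Corrected query:
SELECT customer, AVG(total) AS a FROM orders GROUP BY customer ORDER BY a

Result:
customer | a         
---------+-----------
Grace    | 623.53    
Hank     | 994.216667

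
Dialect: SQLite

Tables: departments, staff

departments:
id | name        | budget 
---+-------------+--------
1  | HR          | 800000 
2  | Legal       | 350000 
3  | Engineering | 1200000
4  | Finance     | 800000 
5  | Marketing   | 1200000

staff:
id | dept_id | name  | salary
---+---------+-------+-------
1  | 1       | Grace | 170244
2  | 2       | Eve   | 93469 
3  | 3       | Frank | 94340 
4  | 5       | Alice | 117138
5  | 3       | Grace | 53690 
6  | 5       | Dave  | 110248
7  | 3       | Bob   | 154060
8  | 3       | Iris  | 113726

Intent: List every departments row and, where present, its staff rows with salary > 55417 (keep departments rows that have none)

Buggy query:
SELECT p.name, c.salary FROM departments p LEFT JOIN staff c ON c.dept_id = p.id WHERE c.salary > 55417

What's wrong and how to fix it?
Bug: Filtering c.salary in WHERE discards the NULL rows produced by LEFT JOIN, turning it into an inner join

Fix: Move the right-table condition into the ON clause so unmatched parents are kept

Corrected query:
SELECT p.name, c.salary FROM departments p LEFT JOIN staff c ON c.dept_id = p.id AND c.salary > 55417

Result:
name        | salary
------------+-------
HR          | 170244
Legal       | 93469 
Engineering | 94340 
Engineering | 113726
Engineering | 154060
Finance     | NULL  
Marketing   | 110248
Marketing   | 117138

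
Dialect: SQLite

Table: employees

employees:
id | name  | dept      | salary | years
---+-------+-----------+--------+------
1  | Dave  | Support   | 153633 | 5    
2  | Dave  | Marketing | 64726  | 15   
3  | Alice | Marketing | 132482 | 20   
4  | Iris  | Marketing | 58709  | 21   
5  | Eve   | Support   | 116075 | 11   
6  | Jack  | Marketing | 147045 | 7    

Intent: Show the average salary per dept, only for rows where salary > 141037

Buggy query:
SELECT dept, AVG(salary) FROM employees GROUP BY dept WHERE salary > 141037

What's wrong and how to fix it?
Bug: WHERE cannot follow GROUP BY

Fix: Move the WHERE clause before GROUP BY

Corrected query:
SELECT dept, AVG(salary) FROM employees WHERE salary > 141037 GROUP BY dept

Result:
dept      | AVG(salary)
----------+------------
Marketing | 147045     
Support   | 153633     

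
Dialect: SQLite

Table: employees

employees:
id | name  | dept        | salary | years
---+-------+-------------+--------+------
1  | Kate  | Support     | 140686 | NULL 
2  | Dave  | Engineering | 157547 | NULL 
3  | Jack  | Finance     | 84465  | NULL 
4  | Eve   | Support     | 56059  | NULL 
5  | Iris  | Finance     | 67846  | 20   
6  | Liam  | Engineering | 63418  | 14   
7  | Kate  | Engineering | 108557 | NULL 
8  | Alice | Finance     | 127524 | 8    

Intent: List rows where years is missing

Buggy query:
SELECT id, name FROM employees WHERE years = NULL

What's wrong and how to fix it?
Bug: '= NULL' is always unknown in SQL three-valued logic, so no rows match

Fix: Replace '= NULL' with 'IS NULL'

Corrected query:
SELECT id, name FROM employees WHERE years IS NULL

Result:
id | name
---+-----
1  | Kate
2  | Dave
3  | Jack
4  | Eve 
7  | Kate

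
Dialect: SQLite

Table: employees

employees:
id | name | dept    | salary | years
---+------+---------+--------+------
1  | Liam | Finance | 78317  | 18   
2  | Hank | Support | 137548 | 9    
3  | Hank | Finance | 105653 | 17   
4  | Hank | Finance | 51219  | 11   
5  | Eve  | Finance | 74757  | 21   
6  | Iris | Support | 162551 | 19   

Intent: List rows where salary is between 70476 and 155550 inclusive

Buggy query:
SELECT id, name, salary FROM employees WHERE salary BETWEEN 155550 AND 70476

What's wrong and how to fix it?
Bug: BETWEEN expects the lower bound first; with 155550 AND 70476 the range is empty

Fix: Write BETWEEN 70476 AND 155550

Corrected query:
SELECT id, name, salary FROM employees WHERE salary BETWEEN 70476 AND 155550

Result:
id | name | salary
---+------+-------
1  | Liam | 78317 
2  | Hank | 137548
3  | Hank | 105653
5  | Eve  | 74757 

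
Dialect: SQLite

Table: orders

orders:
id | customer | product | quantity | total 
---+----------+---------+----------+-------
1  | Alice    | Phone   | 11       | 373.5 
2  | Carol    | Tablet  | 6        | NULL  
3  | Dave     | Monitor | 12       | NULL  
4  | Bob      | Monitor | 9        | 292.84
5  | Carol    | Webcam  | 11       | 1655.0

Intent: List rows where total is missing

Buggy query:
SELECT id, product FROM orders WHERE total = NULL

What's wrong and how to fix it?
Bug: '= NULL' is always unknown in SQL three-valued logic, so no rows match

Fix: Replace '= NULL' with 'IS NULL'

Corrected query:
SELECT id, product FROM orders WHERE total IS NULL

Result:
id | product
---+--------
2  | Tablet 
3  | Monitor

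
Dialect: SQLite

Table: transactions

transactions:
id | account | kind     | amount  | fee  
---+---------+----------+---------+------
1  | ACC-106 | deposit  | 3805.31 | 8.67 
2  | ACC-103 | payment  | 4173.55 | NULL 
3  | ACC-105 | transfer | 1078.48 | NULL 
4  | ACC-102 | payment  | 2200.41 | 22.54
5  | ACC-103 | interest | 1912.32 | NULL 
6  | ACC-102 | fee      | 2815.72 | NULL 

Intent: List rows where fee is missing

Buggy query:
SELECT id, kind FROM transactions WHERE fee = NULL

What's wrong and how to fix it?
Bug: '= NULL' is always unknown in SQL three-valued logic, so no rows match

Fix: Replace '= NULL' with 'IS NULL'

Corrected query:
SELECT id, kind FROM transactions WHERE fee IS NULL

Result:
id | kind    
---+---------
2  | payment 
3  | transfer
5  | interest
6  | fee     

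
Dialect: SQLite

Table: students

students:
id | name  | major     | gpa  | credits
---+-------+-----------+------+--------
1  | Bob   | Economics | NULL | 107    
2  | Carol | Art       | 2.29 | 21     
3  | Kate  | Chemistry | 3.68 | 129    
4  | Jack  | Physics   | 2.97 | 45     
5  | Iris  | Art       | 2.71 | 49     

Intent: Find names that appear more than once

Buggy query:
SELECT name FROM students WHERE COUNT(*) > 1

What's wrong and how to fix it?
Bug: COUNT(*) is an aggregate and cannot be used in WHERE

Fix: GROUP BY name, then filter groups with HAVING COUNT(*) > 1

Corrected query:
SELECT name FROM students GROUP BY name HAVING COUNT(*) > 1

Result:
(no rows)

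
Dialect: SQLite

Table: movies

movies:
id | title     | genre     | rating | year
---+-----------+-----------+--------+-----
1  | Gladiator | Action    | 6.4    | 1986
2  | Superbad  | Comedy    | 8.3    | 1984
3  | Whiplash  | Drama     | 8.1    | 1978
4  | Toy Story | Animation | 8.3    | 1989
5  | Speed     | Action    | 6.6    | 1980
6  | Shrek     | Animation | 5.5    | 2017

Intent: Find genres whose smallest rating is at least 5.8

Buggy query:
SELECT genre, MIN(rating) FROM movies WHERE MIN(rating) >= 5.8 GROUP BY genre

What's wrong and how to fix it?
Bug: MIN() in WHERE is a misuse of aggregate

Fix: Use HAVING for the per-group MIN condition

Corrected query:
SELECT genre, MIN(rating) FROM movies GROUP BY genre HAVING MIN(rating) >= 5.8

Result:
genre  | MIN(rating)
-------+------------
Action | 6.4        
Comedy | 8.3        
Drama  | 8.1        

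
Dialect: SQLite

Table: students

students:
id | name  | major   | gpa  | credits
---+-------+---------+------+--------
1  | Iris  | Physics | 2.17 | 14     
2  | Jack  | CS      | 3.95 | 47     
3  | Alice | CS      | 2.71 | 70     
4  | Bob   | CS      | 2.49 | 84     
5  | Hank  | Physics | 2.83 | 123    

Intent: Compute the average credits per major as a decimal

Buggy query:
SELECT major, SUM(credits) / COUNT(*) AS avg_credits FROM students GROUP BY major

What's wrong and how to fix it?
Bug: SUM(credits) and COUNT(*) are both integers; the division truncates the fractional part

Fix: Multiply by 1.0 (or CAST to REAL) to force floating-point division

Corrected query:
SELECT major, SUM(credits) * 1.0 / COUNT(*) AS avg_credits FROM students GROUP BY major

Result:
major   | avg_credits
--------+------------
CS      | 67         
Physics | 68.5       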